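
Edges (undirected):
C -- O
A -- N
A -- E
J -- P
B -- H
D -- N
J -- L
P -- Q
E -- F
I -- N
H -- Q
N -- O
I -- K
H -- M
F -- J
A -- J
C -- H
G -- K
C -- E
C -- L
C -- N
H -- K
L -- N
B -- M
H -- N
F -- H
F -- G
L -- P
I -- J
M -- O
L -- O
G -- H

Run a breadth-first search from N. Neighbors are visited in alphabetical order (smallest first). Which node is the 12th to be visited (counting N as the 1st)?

F

Visit N; enqueue A, C, D, H, I, L, O → queue [A, C, D, H, I, L, O]
Visit A; enqueue E, J → queue [C, D, H, I, L, O, E, J]
Visit C → queue [D, H, I, L, O, E, J]
Visit D → queue [H, I, L, O, E, J]
Visit H; enqueue B, F, G, K, M, Q → queue [I, L, O, E, J, B, F, G, K, M, Q]
Visit I → queue [L, O, E, J, B, F, G, K, M, Q]
Visit L; enqueue P → queue [O, E, J, B, F, G, K, M, Q, P]
Visit O → queue [E, J, B, F, G, K, M, Q, P]
Visit E → queue [J, B, F, G, K, M, Q, P]
Visit J → queue [B, F, G, K, M, Q, P]
Visit B → queue [F, G, K, M, Q, P]
Visit F → queue [G, K, M, Q, P]
Visit G → queue [K, M, Q, P]
Visit K → queue [M, Q, P]
Visit M → queue [Q, P]
Visit Q → queue [P]
Visit P → queue []

Visit order: N, A, C, D, H, I, L, O, E, J, B, F, G, K, M, Q, P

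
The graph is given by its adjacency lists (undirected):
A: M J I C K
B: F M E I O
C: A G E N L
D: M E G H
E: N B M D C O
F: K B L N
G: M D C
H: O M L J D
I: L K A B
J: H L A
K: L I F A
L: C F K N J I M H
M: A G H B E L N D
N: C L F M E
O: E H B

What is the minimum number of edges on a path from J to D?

2

Level 0: J
Level 1: A, H, L
Level 2: C, D, F, I, K, M, N, O
Level 3: B, E, G
D first appears at level 2.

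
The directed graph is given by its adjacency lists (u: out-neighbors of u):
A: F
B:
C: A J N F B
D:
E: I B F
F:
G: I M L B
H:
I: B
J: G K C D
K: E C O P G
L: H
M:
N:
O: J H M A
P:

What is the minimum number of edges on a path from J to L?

Level 0: J
Level 1: C, D, G, K
Level 2: A, B, E, F, I, L, M, N, O, P
Level 3: H
L first appears at level 2.

2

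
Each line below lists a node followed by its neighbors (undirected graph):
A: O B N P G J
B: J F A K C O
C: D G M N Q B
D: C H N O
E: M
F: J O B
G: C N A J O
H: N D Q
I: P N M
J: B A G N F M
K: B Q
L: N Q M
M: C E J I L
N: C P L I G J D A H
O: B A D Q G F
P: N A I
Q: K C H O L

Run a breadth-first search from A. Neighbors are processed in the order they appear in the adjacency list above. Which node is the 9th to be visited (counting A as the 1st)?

Q

Visit A; enqueue O, B, N, P, G, J → queue [O, B, N, P, G, J]
Visit O; enqueue D, Q, F → queue [B, N, P, G, J, D, Q, F]
Visit B; enqueue K, C → queue [N, P, G, J, D, Q, F, K, C]
Visit N; enqueue L, I, H → queue [P, G, J, D, Q, F, K, C, L, I, H]
Visit P → queue [G, J, D, Q, F, K, C, L, I, H]
Visit G → queue [J, D, Q, F, K, C, L, I, H]
Visit J; enqueue M → queue [D, Q, F, K, C, L, I, H, M]
Visit D → queue [Q, F, K, C, L, I, H, M]
Visit Q → queue [F, K, C, L, I, H, M]
Visit F → queue [K, C, L, I, H, M]
Visit K → queue [C, L, I, H, M]
Visit C → queue [L, I, H, M]
Visit L → queue [I, H, M]
Visit I → queue [H, M]
Visit H → queue [M]
Visit M; enqueue E → queue [E]
Visit E → queue []

Visit order: A, O, B, N, P, G, J, D, Q, F, K, C, L, I, H, M, E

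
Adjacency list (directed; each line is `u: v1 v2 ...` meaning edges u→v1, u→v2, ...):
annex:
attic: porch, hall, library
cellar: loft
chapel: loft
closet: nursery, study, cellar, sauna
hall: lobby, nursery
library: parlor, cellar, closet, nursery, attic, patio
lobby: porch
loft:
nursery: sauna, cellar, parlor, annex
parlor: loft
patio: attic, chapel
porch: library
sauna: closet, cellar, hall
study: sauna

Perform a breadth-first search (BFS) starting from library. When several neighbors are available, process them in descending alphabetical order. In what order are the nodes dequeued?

library, patio, parlor, nursery, closet, cellar, attic, chapel, loft, sauna, annex, study, porch, hall, lobby

Visit library; enqueue patio, parlor, nursery, closet, cellar, attic → queue [patio, parlor, nursery, closet, cellar, attic]
Visit patio; enqueue chapel → queue [parlor, nursery, closet, cellar, attic, chapel]
Visit parlor; enqueue loft → queue [nursery, closet, cellar, attic, chapel, loft]
Visit nursery; enqueue sauna, annex → queue [closet, cellar, attic, chapel, loft, sauna, annex]
Visit closet; enqueue study → queue [cellar, attic, chapel, loft, sauna, annex, study]
Visit cellar → queue [attic, chapel, loft, sauna, annex, study]
Visit attic; enqueue porch, hall → queue [chapel, loft, sauna, annex, study, porch, hall]
Visit chapel → queue [loft, sauna, annex, study, porch, hall]
Visit loft → queue [sauna, annex, study, porch, hall]
Visit sauna → queue [annex, study, porch, hall]
Visit annex → queue [study, porch, hall]
Visit study → queue [porch, hall]
Visit porch → queue [hall]
Visit hall; enqueue lobby → queue [lobby]
Visit lobby → queue []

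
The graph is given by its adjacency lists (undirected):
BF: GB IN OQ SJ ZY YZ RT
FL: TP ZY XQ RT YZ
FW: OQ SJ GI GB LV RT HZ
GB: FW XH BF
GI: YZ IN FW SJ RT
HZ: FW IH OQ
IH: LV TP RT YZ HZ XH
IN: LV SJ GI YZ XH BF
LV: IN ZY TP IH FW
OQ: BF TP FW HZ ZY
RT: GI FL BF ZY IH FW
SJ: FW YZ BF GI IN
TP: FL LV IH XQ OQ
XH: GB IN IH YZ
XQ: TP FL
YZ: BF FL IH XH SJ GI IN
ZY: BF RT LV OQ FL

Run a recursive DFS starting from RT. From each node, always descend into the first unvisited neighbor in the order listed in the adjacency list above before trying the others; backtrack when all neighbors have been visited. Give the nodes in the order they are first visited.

RT, GI, YZ, BF, GB, FW, OQ, TP, FL, ZY, LV, IN, SJ, XH, IH, HZ, XQ

Visit RT
RT → GI
GI → YZ
YZ → BF
BF → GB
GB → FW
FW → OQ
OQ → TP
TP → FL
FL → ZY
ZY → LV
LV → IN
IN → SJ
IN → XH
XH → IH
IH → HZ
FL → XQ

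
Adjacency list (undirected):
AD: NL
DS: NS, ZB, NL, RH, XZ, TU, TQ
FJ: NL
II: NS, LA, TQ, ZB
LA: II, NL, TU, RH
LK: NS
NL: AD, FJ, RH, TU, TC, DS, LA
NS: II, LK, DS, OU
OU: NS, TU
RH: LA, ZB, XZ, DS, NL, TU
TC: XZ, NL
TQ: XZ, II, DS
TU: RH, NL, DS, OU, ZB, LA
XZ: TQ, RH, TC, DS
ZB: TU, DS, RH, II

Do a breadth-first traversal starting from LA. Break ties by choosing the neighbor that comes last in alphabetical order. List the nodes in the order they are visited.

Visit LA; enqueue TU, RH, NL, II → queue [TU, RH, NL, II]
Visit TU; enqueue ZB, OU, DS → queue [RH, NL, II, ZB, OU, DS]
Visit RH; enqueue XZ → queue [NL, II, ZB, OU, DS, XZ]
Visit NL; enqueue TC, FJ, AD → queue [II, ZB, OU, DS, XZ, TC, FJ, AD]
Visit II; enqueue TQ, NS → queue [ZB, OU, DS, XZ, TC, FJ, AD, TQ, NS]
Visit ZB → queue [OU, DS, XZ, TC, FJ, AD, TQ, NS]
Visit OU → queue [DS, XZ, TC, FJ, AD, TQ, NS]
Visit DS → queue [XZ, TC, FJ, AD, TQ, NS]
Visit XZ → queue [TC, FJ, AD, TQ, NS]
Visit TC → queue [FJ, AD, TQ, NS]
Visit FJ → queue [AD, TQ, NS]
Visit AD → queue [TQ, NS]
Visit TQ → queue [NS]
Visit NS; enqueue LK → queue [LK]
Visit LK → queue []

LA TU RH NL II ZB OU DS XZ TC FJ AD TQ NS LK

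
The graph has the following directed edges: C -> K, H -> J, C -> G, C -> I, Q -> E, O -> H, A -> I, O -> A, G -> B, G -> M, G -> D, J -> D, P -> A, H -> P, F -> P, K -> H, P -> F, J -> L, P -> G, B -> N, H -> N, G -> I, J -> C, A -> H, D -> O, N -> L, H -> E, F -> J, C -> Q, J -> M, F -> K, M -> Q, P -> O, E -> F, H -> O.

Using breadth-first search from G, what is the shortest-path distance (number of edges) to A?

3

Level 0: G
Level 1: B, D, I, M
Level 2: N, O, Q
Level 3: A, E, H, L
Level 4: F, J, P
Level 5: C, K
A first appears at level 3.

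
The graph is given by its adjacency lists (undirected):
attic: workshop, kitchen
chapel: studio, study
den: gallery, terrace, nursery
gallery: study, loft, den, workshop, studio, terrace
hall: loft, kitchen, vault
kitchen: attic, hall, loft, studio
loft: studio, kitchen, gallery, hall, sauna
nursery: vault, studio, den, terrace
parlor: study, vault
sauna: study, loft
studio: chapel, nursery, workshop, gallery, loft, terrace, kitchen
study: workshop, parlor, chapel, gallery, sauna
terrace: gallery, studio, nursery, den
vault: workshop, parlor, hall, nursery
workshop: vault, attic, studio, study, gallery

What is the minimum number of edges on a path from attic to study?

2

Level 0: attic
Level 1: kitchen, workshop
Level 2: gallery, hall, loft, studio, study, vault
Level 3: chapel, den, nursery, parlor, sauna, terrace
study first appears at level 2.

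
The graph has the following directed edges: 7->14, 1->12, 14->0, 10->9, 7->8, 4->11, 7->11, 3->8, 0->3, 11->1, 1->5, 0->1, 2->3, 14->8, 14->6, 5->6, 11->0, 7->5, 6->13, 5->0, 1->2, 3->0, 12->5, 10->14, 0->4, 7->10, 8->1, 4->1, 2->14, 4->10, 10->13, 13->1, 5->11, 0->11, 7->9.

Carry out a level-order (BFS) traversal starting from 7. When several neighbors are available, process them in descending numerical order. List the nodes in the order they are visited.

7, 14, 11, 10, 9, 8, 5, 6, 0, 1, 13, 4, 3, 12, 2

Visit 7; enqueue 14, 11, 10, 9, 8, 5 → queue [14, 11, 10, 9, 8, 5]
Visit 14; enqueue 6, 0 → queue [11, 10, 9, 8, 5, 6, 0]
Visit 11; enqueue 1 → queue [10, 9, 8, 5, 6, 0, 1]
Visit 10; enqueue 13 → queue [9, 8, 5, 6, 0, 1, 13]
Visit 9 → queue [8, 5, 6, 0, 1, 13]
Visit 8 → queue [5, 6, 0, 1, 13]
Visit 5 → queue [6, 0, 1, 13]
Visit 6 → queue [0, 1, 13]
Visit 0; enqueue 4, 3 → queue [1, 13, 4, 3]
Visit 1; enqueue 12, 2 → queue [13, 4, 3, 12, 2]
Visit 13 → queue [4, 3, 12, 2]
Visit 4 → queue [3, 12, 2]
Visit 3 → queue [12, 2]
Visit 12 → queue [2]
Visit 2 → queue []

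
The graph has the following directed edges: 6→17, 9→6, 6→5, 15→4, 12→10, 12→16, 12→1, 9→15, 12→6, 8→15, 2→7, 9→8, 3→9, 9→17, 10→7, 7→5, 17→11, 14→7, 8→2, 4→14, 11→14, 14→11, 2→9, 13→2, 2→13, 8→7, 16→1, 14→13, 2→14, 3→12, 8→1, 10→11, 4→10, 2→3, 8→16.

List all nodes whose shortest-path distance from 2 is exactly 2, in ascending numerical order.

Level 0: 2
Level 1: 3, 7, 9, 13, 14
Level 2: 5, 6, 8, 11, 12, 15, 17
Level 3: 1, 4, 10, 16

5, 6, 8, 11, 12, 15, 17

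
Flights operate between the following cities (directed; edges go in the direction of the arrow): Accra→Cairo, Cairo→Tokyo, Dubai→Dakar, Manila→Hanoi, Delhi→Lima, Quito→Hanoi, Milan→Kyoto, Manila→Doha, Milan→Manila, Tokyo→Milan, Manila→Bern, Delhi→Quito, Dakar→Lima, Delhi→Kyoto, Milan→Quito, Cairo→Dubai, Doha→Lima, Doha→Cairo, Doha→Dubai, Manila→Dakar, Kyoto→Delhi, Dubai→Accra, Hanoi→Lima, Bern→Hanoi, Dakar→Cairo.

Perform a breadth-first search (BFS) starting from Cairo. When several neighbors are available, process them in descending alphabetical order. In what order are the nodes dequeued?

Visit Cairo; enqueue Tokyo, Dubai → queue [Tokyo, Dubai]
Visit Tokyo; enqueue Milan → queue [Dubai, Milan]
Visit Dubai; enqueue Dakar, Accra → queue [Milan, Dakar, Accra]
Visit Milan; enqueue Quito, Manila, Kyoto → queue [Dakar, Accra, Quito, Manila, Kyoto]
Visit Dakar; enqueue Lima → queue [Accra, Quito, Manila, Kyoto, Lima]
Visit Accra → queue [Quito, Manila, Kyoto, Lima]
Visit Quito; enqueue Hanoi → queue [Manila, Kyoto, Lima, Hanoi]
Visit Manila; enqueue Doha, Bern → queue [Kyoto, Lima, Hanoi, Doha, Bern]
Visit Kyoto; enqueue Delhi → queue [Lima, Hanoi, Doha, Bern, Delhi]
Visit Lima → queue [Hanoi, Doha, Bern, Delhi]
Visit Hanoi → queue [Doha, Bern, Delhi]
Visit Doha → queue [Bern, Delhi]
Visit Bern → queue [Delhi]
Visit Delhi → queue []

Cairo Tokyo Dubai Milan Dakar Accra Quito Manila Kyoto Lima Hanoi Doha Bern Delhi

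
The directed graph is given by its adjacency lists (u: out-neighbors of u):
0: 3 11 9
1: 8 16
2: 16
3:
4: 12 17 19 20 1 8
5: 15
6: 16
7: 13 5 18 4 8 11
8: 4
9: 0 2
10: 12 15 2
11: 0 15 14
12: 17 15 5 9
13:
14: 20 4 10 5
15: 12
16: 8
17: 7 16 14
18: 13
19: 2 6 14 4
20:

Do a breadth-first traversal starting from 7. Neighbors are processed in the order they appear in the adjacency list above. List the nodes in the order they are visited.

Visit 7; enqueue 13, 5, 18, 4, 8, 11 → queue [13, 5, 18, 4, 8, 11]
Visit 13 → queue [5, 18, 4, 8, 11]
Visit 5; enqueue 15 → queue [18, 4, 8, 11, 15]
Visit 18 → queue [4, 8, 11, 15]
Visit 4; enqueue 12, 17, 19, 20, 1 → queue [8, 11, 15, 12, 17, 19, 20, 1]
Visit 8 → queue [11, 15, 12, 17, 19, 20, 1]
Visit 11; enqueue 0, 14 → queue [15, 12, 17, 19, 20, 1, 0, 14]
Visit 15 → queue [12, 17, 19, 20, 1, 0, 14]
Visit 12; enqueue 9 → queue [17, 19, 20, 1, 0, 14, 9]
Visit 17; enqueue 16 → queue [19, 20, 1, 0, 14, 9, 16]
Visit 19; enqueue 2, 6 → queue [20, 1, 0, 14, 9, 16, 2, 6]
Visit 20 → queue [1, 0, 14, 9, 16, 2, 6]
Visit 1 → queue [0, 14, 9, 16, 2, 6]
Visit 0; enqueue 3 → queue [14, 9, 16, 2, 6, 3]
Visit 14; enqueue 10 → queue [9, 16, 2, 6, 3, 10]
Visit 9 → queue [16, 2, 6, 3, 10]
Visit 16 → queue [2, 6, 3, 10]
Visit 2 → queue [6, 3, 10]
Visit 6 → queue [3, 10]
Visit 3 → queue [10]
Visit 10 → queue []

7 → 13 → 5 → 18 → 4 → 8 → 11 → 15 → 12 → 17 → 19 → 20 → 1 → 0 → 14 → 9 → 16 → 2 → 6 → 3 → 10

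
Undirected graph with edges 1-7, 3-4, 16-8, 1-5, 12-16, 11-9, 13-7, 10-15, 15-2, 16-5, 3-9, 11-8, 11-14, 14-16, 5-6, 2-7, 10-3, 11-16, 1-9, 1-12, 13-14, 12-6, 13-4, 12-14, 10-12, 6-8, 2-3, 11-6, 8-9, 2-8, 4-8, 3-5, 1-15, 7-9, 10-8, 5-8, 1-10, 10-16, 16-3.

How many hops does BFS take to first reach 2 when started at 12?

3

Level 0: 12
Level 1: 1, 6, 10, 14, 16
Level 2: 3, 5, 7, 8, 9, 11, 13, 15
Level 3: 2, 4
2 first appears at level 3.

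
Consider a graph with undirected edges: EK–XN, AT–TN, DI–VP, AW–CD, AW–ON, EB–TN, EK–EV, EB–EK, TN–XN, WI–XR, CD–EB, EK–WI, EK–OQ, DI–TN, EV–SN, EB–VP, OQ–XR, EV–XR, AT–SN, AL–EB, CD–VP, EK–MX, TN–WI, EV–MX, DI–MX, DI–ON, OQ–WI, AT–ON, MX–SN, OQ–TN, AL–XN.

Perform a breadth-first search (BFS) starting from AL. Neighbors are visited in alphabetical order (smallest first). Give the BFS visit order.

Visit AL; enqueue EB, XN → queue [EB, XN]
Visit EB; enqueue CD, EK, TN, VP → queue [XN, CD, EK, TN, VP]
Visit XN → queue [CD, EK, TN, VP]
Visit CD; enqueue AW → queue [EK, TN, VP, AW]
Visit EK; enqueue EV, MX, OQ, WI → queue [TN, VP, AW, EV, MX, OQ, WI]
Visit TN; enqueue AT, DI → queue [VP, AW, EV, MX, OQ, WI, AT, DI]
Visit VP → queue [AW, EV, MX, OQ, WI, AT, DI]
Visit AW; enqueue ON → queue [EV, MX, OQ, WI, AT, DI, ON]
Visit EV; enqueue SN, XR → queue [MX, OQ, WI, AT, DI, ON, SN, XR]
Visit MX → queue [OQ, WI, AT, DI, ON, SN, XR]
Visit OQ → queue [WI, AT, DI, ON, SN, XR]
Visit WI → queue [AT, DI, ON, SN, XR]
Visit AT → queue [DI, ON, SN, XR]
Visit DI → queue [ON, SN, XR]
Visit ON → queue [SN, XR]
Visit SN → queue [XR]
Visit XR → queue []

AL, EB, XN, CD, EK, TN, VP, AW, EV, MX, OQ, WI, AT, DI, ON, SN, XR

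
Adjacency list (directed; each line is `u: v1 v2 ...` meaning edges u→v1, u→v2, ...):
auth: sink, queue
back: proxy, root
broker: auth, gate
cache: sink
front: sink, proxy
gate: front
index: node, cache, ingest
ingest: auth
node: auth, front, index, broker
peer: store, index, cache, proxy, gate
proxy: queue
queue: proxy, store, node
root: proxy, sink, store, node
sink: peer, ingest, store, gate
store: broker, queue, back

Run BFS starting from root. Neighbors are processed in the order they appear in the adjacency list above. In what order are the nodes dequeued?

root → proxy → sink → store → node → queue → peer → ingest → gate → broker → back → auth → front → index → cache

Visit root; enqueue proxy, sink, store, node → queue [proxy, sink, store, node]
Visit proxy; enqueue queue → queue [sink, store, node, queue]
Visit sink; enqueue peer, ingest, gate → queue [store, node, queue, peer, ingest, gate]
Visit store; enqueue broker, back → queue [node, queue, peer, ingest, gate, broker, back]
Visit node; enqueue auth, front, index → queue [queue, peer, ingest, gate, broker, back, auth, front, index]
Visit queue → queue [peer, ingest, gate, broker, back, auth, front, index]
Visit peer; enqueue cache → queue [ingest, gate, broker, back, auth, front, index, cache]
Visit ingest → queue [gate, broker, back, auth, front, index, cache]
Visit gate → queue [broker, back, auth, front, index, cache]
Visit broker → queue [back, auth, front, index, cache]
Visit back → queue [auth, front, index, cache]
Visit auth → queue [front, index, cache]
Visit front → queue [index, cache]
Visit index → queue [cache]
Visit cache → queue []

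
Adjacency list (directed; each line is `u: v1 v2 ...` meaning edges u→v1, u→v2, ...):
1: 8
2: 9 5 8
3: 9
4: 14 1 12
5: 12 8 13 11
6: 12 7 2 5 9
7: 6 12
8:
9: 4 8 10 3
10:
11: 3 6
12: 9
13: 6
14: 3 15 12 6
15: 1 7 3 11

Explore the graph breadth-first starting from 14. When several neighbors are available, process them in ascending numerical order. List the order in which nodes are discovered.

14 → 3 → 6 → 12 → 15 → 9 → 2 → 5 → 7 → 1 → 11 → 4 → 8 → 10 → 13

Visit 14; enqueue 3, 6, 12, 15 → queue [3, 6, 12, 15]
Visit 3; enqueue 9 → queue [6, 12, 15, 9]
Visit 6; enqueue 2, 5, 7 → queue [12, 15, 9, 2, 5, 7]
Visit 12 → queue [15, 9, 2, 5, 7]
Visit 15; enqueue 1, 11 → queue [9, 2, 5, 7, 1, 11]
Visit 9; enqueue 4, 8, 10 → queue [2, 5, 7, 1, 11, 4, 8, 10]
Visit 2 → queue [5, 7, 1, 11, 4, 8, 10]
Visit 5; enqueue 13 → queue [7, 1, 11, 4, 8, 10, 13]
Visit 7 → queue [1, 11, 4, 8, 10, 13]
Visit 1 → queue [11, 4, 8, 10, 13]
Visit 11 → queue [4, 8, 10, 13]
Visit 4 → queue [8, 10, 13]
Visit 8 → queue [10, 13]
Visit 10 → queue [13]
Visit 13 → queue []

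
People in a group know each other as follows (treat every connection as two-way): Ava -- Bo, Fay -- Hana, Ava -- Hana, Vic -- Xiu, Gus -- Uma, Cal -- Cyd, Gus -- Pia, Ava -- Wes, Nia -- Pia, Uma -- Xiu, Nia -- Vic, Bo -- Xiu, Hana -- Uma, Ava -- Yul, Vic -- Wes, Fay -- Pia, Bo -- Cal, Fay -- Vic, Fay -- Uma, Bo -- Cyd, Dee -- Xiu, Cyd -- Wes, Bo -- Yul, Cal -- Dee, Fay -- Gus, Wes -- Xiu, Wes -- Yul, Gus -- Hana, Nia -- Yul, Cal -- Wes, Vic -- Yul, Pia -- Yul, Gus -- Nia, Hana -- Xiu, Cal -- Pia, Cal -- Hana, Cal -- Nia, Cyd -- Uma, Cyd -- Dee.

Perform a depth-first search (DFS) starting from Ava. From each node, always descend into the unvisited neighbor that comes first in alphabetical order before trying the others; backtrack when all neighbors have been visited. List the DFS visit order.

Visit Ava
Ava → Bo
Bo → Cal
Cal → Cyd
Cyd → Dee
Dee → Xiu
Xiu → Hana
Hana → Fay
Fay → Gus
Gus → Nia
Nia → Pia
Pia → Yul
Yul → Vic
Vic → Wes
Gus → Uma

Ava Bo Cal Cyd Dee Xiu Hana Fay Gus Nia Pia Yul Vic Wes Uma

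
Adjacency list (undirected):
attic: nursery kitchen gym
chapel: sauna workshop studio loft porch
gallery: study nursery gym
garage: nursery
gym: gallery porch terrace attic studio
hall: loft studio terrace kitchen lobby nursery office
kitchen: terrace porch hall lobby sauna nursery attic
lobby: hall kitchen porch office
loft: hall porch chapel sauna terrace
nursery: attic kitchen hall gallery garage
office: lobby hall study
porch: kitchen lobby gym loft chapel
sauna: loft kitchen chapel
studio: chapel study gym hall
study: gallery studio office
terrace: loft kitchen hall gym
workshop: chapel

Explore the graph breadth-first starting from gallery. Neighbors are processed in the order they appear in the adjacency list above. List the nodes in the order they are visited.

gallery, study, nursery, gym, studio, office, attic, kitchen, hall, garage, porch, terrace, chapel, lobby, sauna, loft, workshop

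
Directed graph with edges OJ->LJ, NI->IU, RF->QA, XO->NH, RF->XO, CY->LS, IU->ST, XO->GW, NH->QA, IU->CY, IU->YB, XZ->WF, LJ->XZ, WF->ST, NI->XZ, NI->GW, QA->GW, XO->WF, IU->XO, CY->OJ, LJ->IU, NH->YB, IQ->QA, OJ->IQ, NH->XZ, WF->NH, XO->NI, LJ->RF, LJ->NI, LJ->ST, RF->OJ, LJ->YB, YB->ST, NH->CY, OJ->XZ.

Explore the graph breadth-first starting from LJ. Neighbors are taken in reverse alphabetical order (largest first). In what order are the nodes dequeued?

Visit LJ; enqueue YB, XZ, ST, RF, NI, IU → queue [YB, XZ, ST, RF, NI, IU]
Visit YB → queue [XZ, ST, RF, NI, IU]
Visit XZ; enqueue WF → queue [ST, RF, NI, IU, WF]
Visit ST → queue [RF, NI, IU, WF]
Visit RF; enqueue XO, QA, OJ → queue [NI, IU, WF, XO, QA, OJ]
Visit NI; enqueue GW → queue [IU, WF, XO, QA, OJ, GW]
Visit IU; enqueue CY → queue [WF, XO, QA, OJ, GW, CY]
Visit WF; enqueue NH → queue [XO, QA, OJ, GW, CY, NH]
Visit XO → queue [QA, OJ, GW, CY, NH]
Visit QA → queue [OJ, GW, CY, NH]
Visit OJ; enqueue IQ → queue [GW, CY, NH, IQ]
Visit GW → queue [CY, NH, IQ]
Visit CY; enqueue LS → queue [NH, IQ, LS]
Visit NH → queue [IQ, LS]
Visit IQ → queue [LS]
Visit LS → queue []

LJ → YB → XZ → ST → RF → NI → IU → WF → XO → QA → OJ → GW → CY → NH → IQ → LS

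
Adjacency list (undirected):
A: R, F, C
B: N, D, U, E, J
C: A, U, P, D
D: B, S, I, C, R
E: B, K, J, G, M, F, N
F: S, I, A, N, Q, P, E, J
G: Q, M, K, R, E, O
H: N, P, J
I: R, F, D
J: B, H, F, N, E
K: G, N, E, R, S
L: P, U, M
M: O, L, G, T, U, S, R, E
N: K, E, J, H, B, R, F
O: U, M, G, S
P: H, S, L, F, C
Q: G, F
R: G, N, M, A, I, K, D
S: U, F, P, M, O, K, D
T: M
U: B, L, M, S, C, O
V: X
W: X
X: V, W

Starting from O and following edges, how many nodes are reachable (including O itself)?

BFS from O visits: O, U, M, G, S, B, L, C, T, R, E, Q, K, F, P, D, N, J, A, I, H
Reachable nodes: 21 of 24 total.

21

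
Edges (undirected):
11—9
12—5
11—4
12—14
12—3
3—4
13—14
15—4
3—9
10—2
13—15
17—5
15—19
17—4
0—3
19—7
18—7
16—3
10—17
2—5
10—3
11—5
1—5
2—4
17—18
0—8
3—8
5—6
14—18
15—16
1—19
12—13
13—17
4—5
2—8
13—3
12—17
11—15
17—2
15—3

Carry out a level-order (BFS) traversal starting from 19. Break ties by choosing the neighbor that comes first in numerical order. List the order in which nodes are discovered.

19, 1, 7, 15, 5, 18, 3, 4, 11, 13, 16, 2, 6, 12, 17, 14, 0, 8, 9, 10

Visit 19; enqueue 1, 7, 15 → queue [1, 7, 15]
Visit 1; enqueue 5 → queue [7, 15, 5]
Visit 7; enqueue 18 → queue [15, 5, 18]
Visit 15; enqueue 3, 4, 11, 13, 16 → queue [5, 18, 3, 4, 11, 13, 16]
Visit 5; enqueue 2, 6, 12, 17 → queue [18, 3, 4, 11, 13, 16, 2, 6, 12, 17]
Visit 18; enqueue 14 → queue [3, 4, 11, 13, 16, 2, 6, 12, 17, 14]
Visit 3; enqueue 0, 8, 9, 10 → queue [4, 11, 13, 16, 2, 6, 12, 17, 14, 0, 8, 9, 10]
Visit 4 → queue [11, 13, 16, 2, 6, 12, 17, 14, 0, 8, 9, 10]
Visit 11 → queue [13, 16, 2, 6, 12, 17, 14, 0, 8, 9, 10]
Visit 13 → queue [16, 2, 6, 12, 17, 14, 0, 8, 9, 10]
Visit 16 → queue [2, 6, 12, 17, 14, 0, 8, 9, 10]
Visit 2 → queue [6, 12, 17, 14, 0, 8, 9, 10]
Visit 6 → queue [12, 17, 14, 0, 8, 9, 10]
Visit 12 → queue [17, 14, 0, 8, 9, 10]
Visit 17 → queue [14, 0, 8, 9, 10]
Visit 14 → queue [0, 8, 9, 10]
Visit 0 → queue [8, 9, 10]
Visit 8 → queue [9, 10]
Visit 9 → queue [10]
Visit 10 → queue []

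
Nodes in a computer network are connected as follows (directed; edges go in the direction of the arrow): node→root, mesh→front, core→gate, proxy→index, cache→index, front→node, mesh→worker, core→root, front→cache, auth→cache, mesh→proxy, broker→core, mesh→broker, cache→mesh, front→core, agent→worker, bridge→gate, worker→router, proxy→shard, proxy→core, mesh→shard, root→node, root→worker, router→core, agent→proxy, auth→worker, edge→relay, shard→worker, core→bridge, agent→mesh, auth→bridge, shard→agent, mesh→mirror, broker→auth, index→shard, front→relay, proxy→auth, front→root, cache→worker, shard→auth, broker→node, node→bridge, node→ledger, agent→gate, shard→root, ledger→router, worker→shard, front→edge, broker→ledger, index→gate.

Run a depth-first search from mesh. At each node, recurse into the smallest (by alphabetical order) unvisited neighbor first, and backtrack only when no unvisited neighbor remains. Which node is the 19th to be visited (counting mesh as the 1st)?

relay

Visit mesh
mesh → broker
broker → auth
auth → bridge
bridge → gate
auth → cache
cache → index
index → shard
shard → agent
agent → proxy
proxy → core
core → root
root → node
node → ledger
ledger → router
root → worker
mesh → front
front → edge
edge → relay
mesh → mirror

Visit order: mesh, broker, auth, bridge, gate, cache, index, shard, agent, proxy, core, root, node, ledger, router, worker, front, edge, relay, mirror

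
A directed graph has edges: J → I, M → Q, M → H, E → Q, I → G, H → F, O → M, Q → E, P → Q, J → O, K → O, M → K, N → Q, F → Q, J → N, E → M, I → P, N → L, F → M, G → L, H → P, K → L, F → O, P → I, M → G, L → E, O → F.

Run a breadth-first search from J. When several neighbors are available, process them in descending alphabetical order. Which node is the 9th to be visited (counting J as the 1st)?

Visit J; enqueue O, N, I → queue [O, N, I]
Visit O; enqueue M, F → queue [N, I, M, F]
Visit N; enqueue Q, L → queue [I, M, F, Q, L]
Visit I; enqueue P, G → queue [M, F, Q, L, P, G]
Visit M; enqueue K, H → queue [F, Q, L, P, G, K, H]
Visit F → queue [Q, L, P, G, K, H]
Visit Q; enqueue E → queue [L, P, G, K, H, E]
Visit L → queue [P, G, K, H, E]
Visit P → queue [G, K, H, E]
Visit G → queue [K, H, E]
Visit K → queue [H, E]
Visit H → queue [E]
Visit E → queue []

Visit order: J, O, N, I, M, F, Q, L, P, G, K, H, E

P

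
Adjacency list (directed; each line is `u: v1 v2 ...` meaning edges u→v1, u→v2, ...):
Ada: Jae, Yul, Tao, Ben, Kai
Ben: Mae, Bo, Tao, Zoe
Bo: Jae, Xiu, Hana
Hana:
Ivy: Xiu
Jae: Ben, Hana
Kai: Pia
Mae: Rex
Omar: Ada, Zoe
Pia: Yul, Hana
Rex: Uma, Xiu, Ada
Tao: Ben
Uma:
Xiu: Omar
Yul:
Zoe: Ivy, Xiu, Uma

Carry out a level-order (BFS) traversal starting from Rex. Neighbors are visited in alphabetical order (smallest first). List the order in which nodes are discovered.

Rex -> Ada -> Uma -> Xiu -> Ben -> Jae -> Kai -> Tao -> Yul -> Omar -> Bo -> Mae -> Zoe -> Hana -> Pia -> Ivy

Visit Rex; enqueue Ada, Uma, Xiu → queue [Ada, Uma, Xiu]
Visit Ada; enqueue Ben, Jae, Kai, Tao, Yul → queue [Uma, Xiu, Ben, Jae, Kai, Tao, Yul]
Visit Uma → queue [Xiu, Ben, Jae, Kai, Tao, Yul]
Visit Xiu; enqueue Omar → queue [Ben, Jae, Kai, Tao, Yul, Omar]
Visit Ben; enqueue Bo, Mae, Zoe → queue [Jae, Kai, Tao, Yul, Omar, Bo, Mae, Zoe]
Visit Jae; enqueue Hana → queue [Kai, Tao, Yul, Omar, Bo, Mae, Zoe, Hana]
Visit Kai; enqueue Pia → queue [Tao, Yul, Omar, Bo, Mae, Zoe, Hana, Pia]
Visit Tao → queue [Yul, Omar, Bo, Mae, Zoe, Hana, Pia]
Visit Yul → queue [Omar, Bo, Mae, Zoe, Hana, Pia]
Visit Omar → queue [Bo, Mae, Zoe, Hana, Pia]
Visit Bo → queue [Mae, Zoe, Hana, Pia]
Visit Mae → queue [Zoe, Hana, Pia]
Visit Zoe; enqueue Ivy → queue [Hana, Pia, Ivy]
Visit Hana → queue [Pia, Ivy]
Visit Pia → queue [Ivy]
Visit Ivy → queue []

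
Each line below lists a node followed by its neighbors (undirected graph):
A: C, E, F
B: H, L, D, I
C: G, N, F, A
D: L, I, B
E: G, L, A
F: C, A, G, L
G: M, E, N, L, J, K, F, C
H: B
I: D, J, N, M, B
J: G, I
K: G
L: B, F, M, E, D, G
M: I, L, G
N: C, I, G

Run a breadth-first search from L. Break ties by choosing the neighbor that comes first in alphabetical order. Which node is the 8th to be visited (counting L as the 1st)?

Visit L; enqueue B, D, E, F, G, M → queue [B, D, E, F, G, M]
Visit B; enqueue H, I → queue [D, E, F, G, M, H, I]
Visit D → queue [E, F, G, M, H, I]
Visit E; enqueue A → queue [F, G, M, H, I, A]
Visit F; enqueue C → queue [G, M, H, I, A, C]
Visit G; enqueue J, K, N → queue [M, H, I, A, C, J, K, N]
Visit M → queue [H, I, A, C, J, K, N]
Visit H → queue [I, A, C, J, K, N]
Visit I → queue [A, C, J, K, N]
Visit A → queue [C, J, K, N]
Visit C → queue [J, K, N]
Visit J → queue [K, N]
Visit K → queue [N]
Visit N → queue []

Visit order: L, B, D, E, F, G, M, H, I, A, C, J, K, N

H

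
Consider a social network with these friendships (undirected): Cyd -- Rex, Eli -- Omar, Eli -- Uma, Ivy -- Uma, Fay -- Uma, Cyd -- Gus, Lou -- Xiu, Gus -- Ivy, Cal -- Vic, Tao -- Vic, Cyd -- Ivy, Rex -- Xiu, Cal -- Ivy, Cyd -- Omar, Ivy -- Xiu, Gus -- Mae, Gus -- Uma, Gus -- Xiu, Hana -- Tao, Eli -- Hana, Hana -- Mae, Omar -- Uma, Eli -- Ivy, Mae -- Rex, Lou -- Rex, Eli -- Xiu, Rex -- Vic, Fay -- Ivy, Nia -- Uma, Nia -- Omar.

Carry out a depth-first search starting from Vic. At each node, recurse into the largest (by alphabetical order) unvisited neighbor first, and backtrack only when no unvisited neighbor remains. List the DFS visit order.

Visit Vic
Vic → Tao
Tao → Hana
Hana → Mae
Mae → Rex
Rex → Xiu
Xiu → Lou
Xiu → Ivy
Ivy → Uma
Uma → Omar
Omar → Nia
Omar → Eli
Omar → Cyd
Cyd → Gus
Uma → Fay
Ivy → Cal

Vic, Tao, Hana, Mae, Rex, Xiu, Lou, Ivy, Uma, Omar, Nia, Eli, Cyd, Gus, Fay, Cal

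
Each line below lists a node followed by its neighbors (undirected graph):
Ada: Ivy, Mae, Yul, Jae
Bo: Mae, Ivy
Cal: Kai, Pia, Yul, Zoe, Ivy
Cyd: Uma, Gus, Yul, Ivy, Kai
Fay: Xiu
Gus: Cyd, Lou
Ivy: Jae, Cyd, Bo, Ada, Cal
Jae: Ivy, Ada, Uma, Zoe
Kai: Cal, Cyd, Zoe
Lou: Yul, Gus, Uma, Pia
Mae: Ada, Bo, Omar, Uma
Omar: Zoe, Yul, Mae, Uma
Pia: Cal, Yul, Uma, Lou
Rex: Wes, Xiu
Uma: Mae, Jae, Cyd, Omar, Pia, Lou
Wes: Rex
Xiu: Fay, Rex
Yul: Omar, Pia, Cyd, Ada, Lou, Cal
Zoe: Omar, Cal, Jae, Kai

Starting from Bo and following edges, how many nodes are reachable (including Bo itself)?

15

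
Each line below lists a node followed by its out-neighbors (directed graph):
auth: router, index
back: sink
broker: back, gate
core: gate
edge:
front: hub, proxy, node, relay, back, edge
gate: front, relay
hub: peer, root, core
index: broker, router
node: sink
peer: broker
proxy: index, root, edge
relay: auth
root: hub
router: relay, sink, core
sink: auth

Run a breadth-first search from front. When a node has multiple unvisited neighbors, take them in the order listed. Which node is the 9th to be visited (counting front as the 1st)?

root

Visit front; enqueue hub, proxy, node, relay, back, edge → queue [hub, proxy, node, relay, back, edge]
Visit hub; enqueue peer, root, core → queue [proxy, node, relay, back, edge, peer, root, core]
Visit proxy; enqueue index → queue [node, relay, back, edge, peer, root, core, index]
Visit node; enqueue sink → queue [relay, back, edge, peer, root, core, index, sink]
Visit relay; enqueue auth → queue [back, edge, peer, root, core, index, sink, auth]
Visit back → queue [edge, peer, root, core, index, sink, auth]
Visit edge → queue [peer, root, core, index, sink, auth]
Visit peer; enqueue broker → queue [root, core, index, sink, auth, broker]
Visit root → queue [core, index, sink, auth, broker]
Visit core; enqueue gate → queue [index, sink, auth, broker, gate]
Visit index; enqueue router → queue [sink, auth, broker, gate, router]
Visit sink → queue [auth, broker, gate, router]
Visit auth → queue [broker, gate, router]
Visit broker → queue [gate, router]
Visit gate → queue [router]
Visit router → queue []

Visit order: front, hub, proxy, node, relay, back, edge, peer, root, core, index, sink, auth, broker, gate, router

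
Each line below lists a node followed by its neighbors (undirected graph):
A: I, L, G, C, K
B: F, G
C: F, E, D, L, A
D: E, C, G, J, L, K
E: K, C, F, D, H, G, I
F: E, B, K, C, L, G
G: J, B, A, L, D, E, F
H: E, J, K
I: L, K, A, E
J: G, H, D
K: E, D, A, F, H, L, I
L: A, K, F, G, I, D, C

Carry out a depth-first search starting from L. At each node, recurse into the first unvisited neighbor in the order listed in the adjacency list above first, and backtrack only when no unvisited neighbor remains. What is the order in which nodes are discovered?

Visit L
L → A
A → I
I → K
K → E
E → C
C → F
F → B
B → G
G → J
J → H
J → D

L A I K E C F B G J H D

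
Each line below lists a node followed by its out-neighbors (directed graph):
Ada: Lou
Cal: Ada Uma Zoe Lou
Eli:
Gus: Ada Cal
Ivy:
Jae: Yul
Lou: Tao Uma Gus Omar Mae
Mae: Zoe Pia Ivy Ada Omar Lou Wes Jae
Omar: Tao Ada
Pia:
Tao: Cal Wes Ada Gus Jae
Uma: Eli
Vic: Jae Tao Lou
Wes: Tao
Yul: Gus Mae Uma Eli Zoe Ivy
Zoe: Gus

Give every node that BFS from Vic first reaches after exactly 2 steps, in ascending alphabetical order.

Ada, Cal, Gus, Mae, Omar, Uma, Wes, Yul

Level 0: Vic
Level 1: Jae, Lou, Tao
Level 2: Ada, Cal, Gus, Mae, Omar, Uma, Wes, Yul
Level 3: Eli, Ivy, Pia, Zoe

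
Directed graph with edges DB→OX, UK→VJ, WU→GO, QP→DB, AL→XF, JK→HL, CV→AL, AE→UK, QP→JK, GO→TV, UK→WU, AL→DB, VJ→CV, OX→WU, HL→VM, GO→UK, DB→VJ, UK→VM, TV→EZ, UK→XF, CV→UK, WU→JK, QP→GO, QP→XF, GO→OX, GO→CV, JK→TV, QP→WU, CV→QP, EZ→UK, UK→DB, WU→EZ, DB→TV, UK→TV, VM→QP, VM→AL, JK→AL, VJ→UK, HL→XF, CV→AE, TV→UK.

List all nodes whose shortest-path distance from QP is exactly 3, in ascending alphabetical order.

Level 0: QP
Level 1: DB, GO, JK, WU, XF
Level 2: AL, CV, EZ, HL, OX, TV, UK, VJ
Level 3: AE, VM

AE, VM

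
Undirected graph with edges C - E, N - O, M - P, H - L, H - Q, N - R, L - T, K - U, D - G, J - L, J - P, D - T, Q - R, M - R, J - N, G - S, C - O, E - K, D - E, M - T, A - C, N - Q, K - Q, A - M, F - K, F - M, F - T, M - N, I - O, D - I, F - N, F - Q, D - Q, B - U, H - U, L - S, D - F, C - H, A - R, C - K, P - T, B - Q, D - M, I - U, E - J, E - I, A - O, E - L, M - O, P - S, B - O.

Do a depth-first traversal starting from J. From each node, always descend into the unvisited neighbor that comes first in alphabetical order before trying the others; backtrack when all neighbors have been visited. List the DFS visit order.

Visit J
J → E
E → C
C → A
A → M
M → D
D → F
F → K
K → Q
Q → B
B → O
O → I
I → U
U → H
H → L
L → S
S → G
S → P
P → T
O → N
N → R

J -> E -> C -> A -> M -> D -> F -> K -> Q -> B -> O -> I -> U -> H -> L -> S -> G -> P -> T -> N -> R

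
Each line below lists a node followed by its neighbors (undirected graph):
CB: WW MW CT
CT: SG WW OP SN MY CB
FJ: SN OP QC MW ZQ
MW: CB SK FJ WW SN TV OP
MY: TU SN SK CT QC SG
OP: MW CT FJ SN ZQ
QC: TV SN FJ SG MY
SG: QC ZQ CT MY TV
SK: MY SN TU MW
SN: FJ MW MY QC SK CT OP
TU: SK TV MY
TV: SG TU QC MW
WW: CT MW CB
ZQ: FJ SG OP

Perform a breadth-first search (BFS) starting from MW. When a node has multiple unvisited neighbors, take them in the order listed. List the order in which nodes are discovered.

MW → CB → SK → FJ → WW → SN → TV → OP → CT → MY → TU → QC → ZQ → SG

Visit MW; enqueue CB, SK, FJ, WW, SN, TV, OP → queue [CB, SK, FJ, WW, SN, TV, OP]
Visit CB; enqueue CT → queue [SK, FJ, WW, SN, TV, OP, CT]
Visit SK; enqueue MY, TU → queue [FJ, WW, SN, TV, OP, CT, MY, TU]
Visit FJ; enqueue QC, ZQ → queue [WW, SN, TV, OP, CT, MY, TU, QC, ZQ]
Visit WW → queue [SN, TV, OP, CT, MY, TU, QC, ZQ]
Visit SN → queue [TV, OP, CT, MY, TU, QC, ZQ]
Visit TV; enqueue SG → queue [OP, CT, MY, TU, QC, ZQ, SG]
Visit OP → queue [CT, MY, TU, QC, ZQ, SG]
Visit CT → queue [MY, TU, QC, ZQ, SG]
Visit MY → queue [TU, QC, ZQ, SG]
Visit TU → queue [QC, ZQ, SG]
Visit QC → queue [ZQ, SG]
Visit ZQ → queue [SG]
Visit SG → queue []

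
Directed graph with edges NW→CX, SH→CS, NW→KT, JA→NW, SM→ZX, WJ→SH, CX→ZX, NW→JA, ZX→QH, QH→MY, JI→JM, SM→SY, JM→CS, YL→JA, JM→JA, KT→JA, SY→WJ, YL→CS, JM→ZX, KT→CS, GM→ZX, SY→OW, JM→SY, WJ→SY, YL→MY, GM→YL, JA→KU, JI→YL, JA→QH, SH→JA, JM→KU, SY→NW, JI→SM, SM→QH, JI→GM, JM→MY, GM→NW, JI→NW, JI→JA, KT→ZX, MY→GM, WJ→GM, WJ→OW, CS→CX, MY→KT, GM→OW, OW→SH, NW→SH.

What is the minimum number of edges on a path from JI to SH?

2

Level 0: JI
Level 1: GM, JA, JM, NW, SM, YL
Level 2: CS, CX, KT, KU, MY, OW, QH, SH, SY, ZX
Level 3: WJ
SH first appears at level 2.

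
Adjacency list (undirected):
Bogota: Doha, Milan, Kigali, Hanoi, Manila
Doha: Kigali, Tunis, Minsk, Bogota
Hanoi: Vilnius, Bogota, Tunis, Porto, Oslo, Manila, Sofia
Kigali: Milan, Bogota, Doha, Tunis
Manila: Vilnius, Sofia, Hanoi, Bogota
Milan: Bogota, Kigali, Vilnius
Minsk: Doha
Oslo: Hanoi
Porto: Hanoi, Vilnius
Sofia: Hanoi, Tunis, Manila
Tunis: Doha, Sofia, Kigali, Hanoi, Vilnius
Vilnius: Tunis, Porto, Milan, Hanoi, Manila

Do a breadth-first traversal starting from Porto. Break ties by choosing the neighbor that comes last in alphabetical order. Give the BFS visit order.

Porto Vilnius Hanoi Tunis Milan Manila Sofia Oslo Bogota Kigali Doha Minsk

Visit Porto; enqueue Vilnius, Hanoi → queue [Vilnius, Hanoi]
Visit Vilnius; enqueue Tunis, Milan, Manila → queue [Hanoi, Tunis, Milan, Manila]
Visit Hanoi; enqueue Sofia, Oslo, Bogota → queue [Tunis, Milan, Manila, Sofia, Oslo, Bogota]
Visit Tunis; enqueue Kigali, Doha → queue [Milan, Manila, Sofia, Oslo, Bogota, Kigali, Doha]
Visit Milan → queue [Manila, Sofia, Oslo, Bogota, Kigali, Doha]
Visit Manila → queue [Sofia, Oslo, Bogota, Kigali, Doha]
Visit Sofia → queue [Oslo, Bogota, Kigali, Doha]
Visit Oslo → queue [Bogota, Kigali, Doha]
Visit Bogota → queue [Kigali, Doha]
Visit Kigali → queue [Doha]
Visit Doha; enqueue Minsk → queue [Minsk]
Visit Minsk → queue []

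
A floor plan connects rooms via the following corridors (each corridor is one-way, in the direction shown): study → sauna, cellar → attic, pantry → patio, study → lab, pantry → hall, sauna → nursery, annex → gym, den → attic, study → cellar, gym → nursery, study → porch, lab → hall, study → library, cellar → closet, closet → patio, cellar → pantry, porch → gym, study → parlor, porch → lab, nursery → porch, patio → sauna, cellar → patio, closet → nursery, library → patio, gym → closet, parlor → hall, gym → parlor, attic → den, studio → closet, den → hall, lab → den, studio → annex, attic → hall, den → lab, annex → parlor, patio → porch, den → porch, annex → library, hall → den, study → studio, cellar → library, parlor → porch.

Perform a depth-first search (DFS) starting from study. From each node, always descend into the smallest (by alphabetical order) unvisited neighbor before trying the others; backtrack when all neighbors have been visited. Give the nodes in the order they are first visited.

study, cellar, attic, den, hall, lab, porch, gym, closet, nursery, patio, sauna, parlor, library, pantry, studio, annex

Visit study
study → cellar
cellar → attic
attic → den
den → hall
den → lab
den → porch
porch → gym
gym → closet
closet → nursery
closet → patio
patio → sauna
gym → parlor
cellar → library
cellar → pantry
study → studio
studio → annex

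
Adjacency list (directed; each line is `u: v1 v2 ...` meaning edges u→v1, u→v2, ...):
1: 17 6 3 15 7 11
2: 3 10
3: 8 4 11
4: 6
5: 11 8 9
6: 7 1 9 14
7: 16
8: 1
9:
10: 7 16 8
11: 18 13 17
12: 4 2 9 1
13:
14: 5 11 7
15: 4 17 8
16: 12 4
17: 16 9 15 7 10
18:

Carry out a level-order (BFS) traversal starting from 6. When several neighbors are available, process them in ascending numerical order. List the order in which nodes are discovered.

6 1 7 9 14 3 11 15 17 16 5 4 8 13 18 10 12 2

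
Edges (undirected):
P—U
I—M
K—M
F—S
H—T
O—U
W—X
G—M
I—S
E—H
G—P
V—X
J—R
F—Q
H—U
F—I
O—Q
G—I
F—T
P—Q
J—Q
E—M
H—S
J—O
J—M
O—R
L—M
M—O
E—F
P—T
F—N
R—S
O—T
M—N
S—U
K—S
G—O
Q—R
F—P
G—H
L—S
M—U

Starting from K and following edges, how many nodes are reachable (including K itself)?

17

BFS from K visits: K, M, S, E, G, I, J, L, N, O, U, F, H, R, P, Q, T
Reachable nodes: 17 of 20 total.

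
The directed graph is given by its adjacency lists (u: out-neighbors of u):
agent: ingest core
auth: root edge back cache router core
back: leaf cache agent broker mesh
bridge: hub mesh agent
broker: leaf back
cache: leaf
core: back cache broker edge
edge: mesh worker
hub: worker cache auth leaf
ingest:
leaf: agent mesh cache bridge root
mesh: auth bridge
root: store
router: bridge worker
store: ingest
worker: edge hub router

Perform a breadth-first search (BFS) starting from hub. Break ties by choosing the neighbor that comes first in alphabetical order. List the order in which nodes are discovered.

Visit hub; enqueue auth, cache, leaf, worker → queue [auth, cache, leaf, worker]
Visit auth; enqueue back, core, edge, root, router → queue [cache, leaf, worker, back, core, edge, root, router]
Visit cache → queue [leaf, worker, back, core, edge, root, router]
Visit leaf; enqueue agent, bridge, mesh → queue [worker, back, core, edge, root, router, agent, bridge, mesh]
Visit worker → queue [back, core, edge, root, router, agent, bridge, mesh]
Visit back; enqueue broker → queue [core, edge, root, router, agent, bridge, mesh, broker]
Visit core → queue [edge, root, router, agent, bridge, mesh, broker]
Visit edge → queue [root, router, agent, bridge, mesh, broker]
Visit root; enqueue store → queue [router, agent, bridge, mesh, broker, store]
Visit router → queue [agent, bridge, mesh, broker, store]
Visit agent; enqueue ingest → queue [bridge, mesh, broker, store, ingest]
Visit bridge → queue [mesh, broker, store, ingest]
Visit mesh → queue [broker, store, ingest]
Visit broker → queue [store, ingest]
Visit store → queue [ingest]
Visit ingest → queue []

hub → auth → cache → leaf → worker → back → core → edge → root → router → agent → bridge → mesh → broker → store → ingest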